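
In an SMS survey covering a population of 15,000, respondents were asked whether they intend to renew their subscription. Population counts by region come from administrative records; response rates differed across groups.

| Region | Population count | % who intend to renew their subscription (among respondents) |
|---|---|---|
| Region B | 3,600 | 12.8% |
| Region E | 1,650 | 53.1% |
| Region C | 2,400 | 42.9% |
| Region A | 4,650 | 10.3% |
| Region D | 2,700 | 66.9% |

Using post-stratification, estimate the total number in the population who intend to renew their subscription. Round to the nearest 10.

4,650

Apply each group's respondent rate to its population count:
  Region B: 3,600 × 12.8% = 460.8
  Region E: 1,650 × 53.1% = 876.15
  Region C: 2,400 × 42.9% = 1029.6
  Region A: 4,650 × 10.3% = 478.95
  Region D: 2,700 × 66.9% = 1806.3
Estimated total = 4651.8 → 4,650.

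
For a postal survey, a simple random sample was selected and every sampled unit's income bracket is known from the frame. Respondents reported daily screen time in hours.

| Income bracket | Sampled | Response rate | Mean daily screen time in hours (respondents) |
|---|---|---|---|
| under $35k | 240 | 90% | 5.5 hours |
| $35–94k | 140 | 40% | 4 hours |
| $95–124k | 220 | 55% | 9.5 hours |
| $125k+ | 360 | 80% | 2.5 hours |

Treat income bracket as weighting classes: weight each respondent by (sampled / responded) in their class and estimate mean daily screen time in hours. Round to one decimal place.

Weighting each respondent by the inverse class response rate inflates each class back to its sampled size, so the class weight is n_sampled:
  under $35k: 240 × 5.5 = 1320
  $35–94k: 140 × 4 = 560
  $95–124k: 220 × 9.5 = 2090
  $125k+: 360 × 2.5 = 900
Adjusted estimate = 4870 / 960 = 5.07292 → 5.1.

5.1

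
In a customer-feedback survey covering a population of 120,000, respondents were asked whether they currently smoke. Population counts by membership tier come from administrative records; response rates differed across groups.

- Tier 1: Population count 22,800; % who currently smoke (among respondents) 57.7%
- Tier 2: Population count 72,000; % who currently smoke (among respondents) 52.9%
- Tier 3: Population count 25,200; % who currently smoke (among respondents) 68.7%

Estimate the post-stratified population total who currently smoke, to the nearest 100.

68,600

Estimated count per cell = population count × respondent percentage:
  Tier 1: 22,800 × 57.7% = 13155.6
  Tier 2: 72,000 × 52.9% = 38,088
  Tier 3: 25,200 × 68.7% = 17312.4
Estimated total = 68,556 → 68,600.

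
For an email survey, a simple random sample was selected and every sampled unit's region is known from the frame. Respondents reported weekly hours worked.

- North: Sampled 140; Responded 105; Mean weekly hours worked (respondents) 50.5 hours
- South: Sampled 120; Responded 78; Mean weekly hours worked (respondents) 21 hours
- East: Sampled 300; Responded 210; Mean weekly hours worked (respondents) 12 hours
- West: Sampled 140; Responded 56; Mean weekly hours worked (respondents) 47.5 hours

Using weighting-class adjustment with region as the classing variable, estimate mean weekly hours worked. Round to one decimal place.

28.3

Response rates by class: North 105/140 = 75%, South 78/120 = 65%, East 210/300 = 70%, West 56/140 = 40%.
Weighting each respondent by the inverse class response rate inflates each class back to its sampled size, so the class weight is n_sampled:
  North: 140 × 50.5 = 7070
  South: 120 × 21 = 2520
  East: 300 × 12 = 3600
  West: 140 × 47.5 = 6650
Adjusted estimate = 19,840 / 700 = 28.3429 → 28.3.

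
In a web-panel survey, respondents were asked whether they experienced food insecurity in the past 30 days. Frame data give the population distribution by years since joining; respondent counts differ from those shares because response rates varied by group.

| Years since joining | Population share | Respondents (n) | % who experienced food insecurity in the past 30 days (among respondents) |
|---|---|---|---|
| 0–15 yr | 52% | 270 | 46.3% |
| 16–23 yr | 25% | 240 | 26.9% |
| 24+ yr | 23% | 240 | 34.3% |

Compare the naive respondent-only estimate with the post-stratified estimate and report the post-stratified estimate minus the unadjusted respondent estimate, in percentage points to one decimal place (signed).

+2.4 percentage points

Unadjusted (pooled respondent) estimate weights by respondent counts:
  (270/750)×46.3 + (240/750)×26.9 + (240/750)×34.3 = 36.252%
Post-stratified estimate weights by population shares:
  0.52×46.3 + 0.25×26.9 + 0.23×34.3 = 38.69%
Difference = 38.69 − 36.252 = 2.438 pp.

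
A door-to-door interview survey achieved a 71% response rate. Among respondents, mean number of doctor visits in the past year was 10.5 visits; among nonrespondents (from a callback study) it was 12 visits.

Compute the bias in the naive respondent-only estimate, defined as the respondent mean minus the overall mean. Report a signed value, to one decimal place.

Nonresponse fraction = 1 − 0.71 = 0.29.
Bias = (nonresponse fraction) × (respondent mean − nonrespondent mean)
     = 0.29 × (10.5 − 12) = 0.29 × -1.5 = -0.435.

-0.4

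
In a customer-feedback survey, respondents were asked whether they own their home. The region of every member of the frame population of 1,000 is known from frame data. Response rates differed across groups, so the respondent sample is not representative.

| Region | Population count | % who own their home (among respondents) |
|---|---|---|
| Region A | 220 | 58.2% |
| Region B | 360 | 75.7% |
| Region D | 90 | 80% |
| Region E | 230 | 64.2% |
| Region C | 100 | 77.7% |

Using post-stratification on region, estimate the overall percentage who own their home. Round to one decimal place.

Each cell contributes population-share × respondent value:
  Region A: (220/1,000) × 58.2 = 12.804
  Region B: (360/1,000) × 75.7 = 27.252
  Region D: (90/1,000) × 80 = 7.2
  Region E: (230/1,000) × 64.2 = 14.766
  Region C: (100/1,000) × 77.7 = 7.77
Post-stratified estimate = 69.792 → 69.8%.

69.8%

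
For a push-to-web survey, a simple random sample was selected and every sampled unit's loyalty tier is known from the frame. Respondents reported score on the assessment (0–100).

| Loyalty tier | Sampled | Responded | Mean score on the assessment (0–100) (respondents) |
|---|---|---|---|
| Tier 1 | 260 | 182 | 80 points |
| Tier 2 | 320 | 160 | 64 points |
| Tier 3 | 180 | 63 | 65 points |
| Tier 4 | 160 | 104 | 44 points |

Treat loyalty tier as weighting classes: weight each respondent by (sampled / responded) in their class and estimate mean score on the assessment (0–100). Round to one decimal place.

65.2

Response rates by class: Tier 1 182/260 = 70%, Tier 2 160/320 = 50%, Tier 3 63/180 = 35%, Tier 4 104/160 = 65%.
Each respondent's weight = sampled/responded in their class; summing within a class gives n_sampled, so:
  Tier 1: 260 × 80 = 20,800
  Tier 2: 320 × 64 = 20,480
  Tier 3: 180 × 65 = 11,700
  Tier 4: 160 × 44 = 7040
Adjusted estimate = 60,020 / 920 = 65.2391 → 65.2.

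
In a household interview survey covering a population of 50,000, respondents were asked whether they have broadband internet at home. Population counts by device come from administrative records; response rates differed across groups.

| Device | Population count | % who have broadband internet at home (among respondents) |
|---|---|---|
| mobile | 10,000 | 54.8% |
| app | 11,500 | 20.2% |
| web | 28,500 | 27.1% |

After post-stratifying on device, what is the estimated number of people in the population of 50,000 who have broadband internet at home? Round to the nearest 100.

Each cell contributes its population count × the respondent rate:
  mobile: 10,000 × 54.8% = 5480
  app: 11,500 × 20.2% = 2323
  web: 28,500 × 27.1% = 7723.5
Estimated total = 15526.5 → 15,500.

15,500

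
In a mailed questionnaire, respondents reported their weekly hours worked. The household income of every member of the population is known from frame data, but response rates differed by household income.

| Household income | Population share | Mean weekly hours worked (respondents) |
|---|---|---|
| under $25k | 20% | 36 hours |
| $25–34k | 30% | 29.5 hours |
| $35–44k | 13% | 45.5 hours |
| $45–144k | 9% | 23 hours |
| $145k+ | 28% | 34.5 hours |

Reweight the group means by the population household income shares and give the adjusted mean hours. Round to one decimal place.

Weight each group's respondent value by its population share:
  under $25k: 0.2 × 36 = 7.2
  $25–34k: 0.3 × 29.5 = 8.85
  $35–44k: 0.13 × 45.5 = 5.915
  $45–144k: 0.09 × 23 = 2.07
  $145k+: 0.28 × 34.5 = 9.66
Post-stratified estimate = 33.695 → 33.7.

33.7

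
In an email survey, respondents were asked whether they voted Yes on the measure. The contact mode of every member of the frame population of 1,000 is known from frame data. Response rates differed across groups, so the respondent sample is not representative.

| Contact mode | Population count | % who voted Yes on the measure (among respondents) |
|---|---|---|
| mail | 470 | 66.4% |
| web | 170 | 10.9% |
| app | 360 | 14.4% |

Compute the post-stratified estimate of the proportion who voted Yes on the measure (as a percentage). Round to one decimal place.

38.2%

Weight each group's respondent value by its population share:
  mail: (470/1,000) × 66.4 = 31.208
  web: (170/1,000) × 10.9 = 1.853
  app: (360/1,000) × 14.4 = 5.184
Post-stratified estimate = 38.245 → 38.2%.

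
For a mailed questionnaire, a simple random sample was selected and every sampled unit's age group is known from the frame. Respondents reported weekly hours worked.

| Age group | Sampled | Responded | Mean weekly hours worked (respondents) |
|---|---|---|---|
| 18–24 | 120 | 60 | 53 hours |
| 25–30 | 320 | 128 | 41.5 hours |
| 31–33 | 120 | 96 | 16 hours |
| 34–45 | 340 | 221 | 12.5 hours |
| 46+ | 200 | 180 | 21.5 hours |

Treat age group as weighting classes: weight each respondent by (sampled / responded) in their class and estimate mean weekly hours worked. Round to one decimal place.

Class response rates: 18–24 60/120 = 50%, 25–30 128/320 = 40%, 31–33 96/120 = 80%, 34–45 221/340 = 65%, 46+ 180/200 = 90%.
Inverse-response-rate weighting restores each class to its sampled count, so class totals weight by n_sampled:
  18–24: 120 × 53 = 6360
  25–30: 320 × 41.5 = 13,280
  31–33: 120 × 16 = 1920
  34–45: 340 × 12.5 = 4250
  46+: 200 × 21.5 = 4300
Adjusted estimate = 30,110 / 1,100 = 27.3727 → 27.4.

27.4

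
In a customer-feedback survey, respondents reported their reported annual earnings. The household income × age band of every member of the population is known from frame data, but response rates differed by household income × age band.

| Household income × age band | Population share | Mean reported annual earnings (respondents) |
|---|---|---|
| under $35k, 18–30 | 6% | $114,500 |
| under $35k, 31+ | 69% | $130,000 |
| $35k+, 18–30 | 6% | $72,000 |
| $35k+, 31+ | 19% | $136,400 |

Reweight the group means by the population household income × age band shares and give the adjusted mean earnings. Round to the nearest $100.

$126,800

Reweight to the known household income × age band distribution:
  under $35k, 18–30: 0.06 × 114,500 = 6870
  under $35k, 31+: 0.69 × 130,000 = 89,700
  $35k+, 18–30: 0.06 × 72,000 = 4320
  $35k+, 31+: 0.19 × 136,400 = 25,916
Post-stratified estimate = 126,806 → $126,800.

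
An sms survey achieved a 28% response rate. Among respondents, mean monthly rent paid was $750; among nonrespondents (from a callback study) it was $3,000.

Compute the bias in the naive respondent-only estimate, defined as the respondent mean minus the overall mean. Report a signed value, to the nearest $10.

Nonresponse fraction = 1 − 0.28 = 0.72.
Bias = (nonresponse fraction) × (respondent mean − nonrespondent mean)
     = 0.72 × (750 − 3000) = 0.72 × -2250 = -1620.

-$1,620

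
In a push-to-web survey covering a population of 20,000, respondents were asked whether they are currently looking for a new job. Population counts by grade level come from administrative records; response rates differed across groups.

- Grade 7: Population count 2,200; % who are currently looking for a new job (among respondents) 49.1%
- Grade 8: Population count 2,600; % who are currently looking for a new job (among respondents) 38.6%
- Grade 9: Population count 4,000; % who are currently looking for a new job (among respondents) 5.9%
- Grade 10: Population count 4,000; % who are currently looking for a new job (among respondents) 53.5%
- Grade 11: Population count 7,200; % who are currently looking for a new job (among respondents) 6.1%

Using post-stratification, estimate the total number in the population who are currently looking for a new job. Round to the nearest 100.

Estimated count per cell = population count × respondent percentage:
  Grade 7: 2,200 × 49.1% = 1080.2
  Grade 8: 2,600 × 38.6% = 1003.6
  Grade 9: 4,000 × 5.9% = 236
  Grade 10: 4,000 × 53.5% = 2140
  Grade 11: 7,200 × 6.1% = 439.2
Estimated total = 4899 → 4,900.

4,900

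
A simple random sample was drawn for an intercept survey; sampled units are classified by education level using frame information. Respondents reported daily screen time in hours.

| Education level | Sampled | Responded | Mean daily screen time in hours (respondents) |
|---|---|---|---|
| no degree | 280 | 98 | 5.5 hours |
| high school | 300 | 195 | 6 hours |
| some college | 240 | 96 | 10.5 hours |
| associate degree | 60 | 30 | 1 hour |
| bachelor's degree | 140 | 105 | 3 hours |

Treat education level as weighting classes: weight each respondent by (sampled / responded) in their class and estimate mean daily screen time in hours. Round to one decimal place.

6.2

Class response rates: no degree 98/280 = 35%, high school 195/300 = 65%, some college 96/240 = 40%, associate degree 30/60 = 50%, bachelor's degree 105/140 = 75%.
With weight = n_sampled/n_responded per class, the weighted class total is n_sampled:
  no degree: 280 × 5.5 = 1540
  high school: 300 × 6 = 1800
  some college: 240 × 10.5 = 2520
  associate degree: 60 × 1 = 60
  bachelor's degree: 140 × 3 = 420
Adjusted estimate = 6340 / 1,020 = 6.21569 → 6.2.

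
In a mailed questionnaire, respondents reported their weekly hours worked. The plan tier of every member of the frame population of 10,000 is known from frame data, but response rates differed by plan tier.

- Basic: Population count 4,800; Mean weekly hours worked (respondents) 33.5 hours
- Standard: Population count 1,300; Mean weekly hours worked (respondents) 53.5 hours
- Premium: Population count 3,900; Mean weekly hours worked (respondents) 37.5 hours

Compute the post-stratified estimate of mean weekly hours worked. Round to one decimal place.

37.7

Reweight to the known plan tier distribution:
  Basic: (4,800/10,000) × 33.5 = 16.08
  Standard: (1,300/10,000) × 53.5 = 6.955
  Premium: (3,900/10,000) × 37.5 = 14.625
Post-stratified estimate = 37.66 → 37.7.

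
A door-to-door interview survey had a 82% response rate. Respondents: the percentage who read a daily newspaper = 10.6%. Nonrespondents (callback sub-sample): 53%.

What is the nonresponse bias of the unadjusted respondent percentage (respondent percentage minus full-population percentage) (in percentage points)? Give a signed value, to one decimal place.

Nonresponse fraction = 1 − 0.82 = 0.18.
Bias = (nonresponse fraction) × (respondent percentage − nonrespondent percentage)
     = 0.18 × (10.6 − 53) = 0.18 × -42.4 = -7.632.

-7.6 percentage points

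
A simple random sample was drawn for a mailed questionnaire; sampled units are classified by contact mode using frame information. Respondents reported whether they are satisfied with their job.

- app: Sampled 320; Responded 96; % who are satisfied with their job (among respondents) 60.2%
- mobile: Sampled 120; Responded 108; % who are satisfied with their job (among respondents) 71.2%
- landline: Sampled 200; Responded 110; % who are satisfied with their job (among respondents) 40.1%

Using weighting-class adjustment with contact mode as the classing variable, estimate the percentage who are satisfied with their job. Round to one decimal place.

Class response rates: app 96/320 = 30%, mobile 108/120 = 90%, landline 110/200 = 55%.
Weighting each respondent by the inverse class response rate inflates each class back to its sampled size, so the class weight is n_sampled:
  app: 320 × 60.2 = 19,264
  mobile: 120 × 71.2 = 8544
  landline: 200 × 40.1 = 8020
Adjusted estimate = 35,828 / 640 = 55.9813 → 56.0%.

56.0%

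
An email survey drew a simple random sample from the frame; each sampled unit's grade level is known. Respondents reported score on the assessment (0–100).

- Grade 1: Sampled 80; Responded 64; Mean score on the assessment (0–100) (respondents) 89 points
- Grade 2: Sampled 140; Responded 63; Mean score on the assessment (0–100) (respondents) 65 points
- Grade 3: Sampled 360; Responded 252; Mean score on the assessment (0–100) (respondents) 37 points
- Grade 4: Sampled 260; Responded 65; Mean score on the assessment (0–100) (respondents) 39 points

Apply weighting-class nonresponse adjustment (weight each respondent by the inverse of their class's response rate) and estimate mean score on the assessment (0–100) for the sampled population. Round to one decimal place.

47.2

Response rates by class: Grade 1 64/80 = 80%, Grade 2 63/140 = 45%, Grade 3 252/360 = 70%, Grade 4 65/260 = 25%.
Inverse-response-rate weighting restores each class to its sampled count, so class totals weight by n_sampled:
  Grade 1: 80 × 89 = 7120
  Grade 2: 140 × 65 = 9100
  Grade 3: 360 × 37 = 13,320
  Grade 4: 260 × 39 = 10,140
Adjusted estimate = 39,680 / 840 = 47.2381 → 47.2.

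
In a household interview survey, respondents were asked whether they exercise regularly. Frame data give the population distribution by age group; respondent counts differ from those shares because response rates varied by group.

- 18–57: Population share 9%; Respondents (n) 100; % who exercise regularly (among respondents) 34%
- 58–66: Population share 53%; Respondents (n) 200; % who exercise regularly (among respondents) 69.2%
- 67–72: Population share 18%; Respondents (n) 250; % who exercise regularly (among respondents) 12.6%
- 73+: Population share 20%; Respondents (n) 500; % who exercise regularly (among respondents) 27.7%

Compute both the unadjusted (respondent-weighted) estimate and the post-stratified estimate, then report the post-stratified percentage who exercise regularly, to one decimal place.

Unadjusted (pooled respondent) estimate weights by respondent counts:
  (100/1050)×34 + (200/1050)×69.2 + (250/1050)×12.6 + (500/1050)×27.7 = 32.6095%
Post-stratifying to population shares instead:
  0.09×34 + 0.53×69.2 + 0.18×12.6 + 0.2×27.7 = 47.544%

47.5%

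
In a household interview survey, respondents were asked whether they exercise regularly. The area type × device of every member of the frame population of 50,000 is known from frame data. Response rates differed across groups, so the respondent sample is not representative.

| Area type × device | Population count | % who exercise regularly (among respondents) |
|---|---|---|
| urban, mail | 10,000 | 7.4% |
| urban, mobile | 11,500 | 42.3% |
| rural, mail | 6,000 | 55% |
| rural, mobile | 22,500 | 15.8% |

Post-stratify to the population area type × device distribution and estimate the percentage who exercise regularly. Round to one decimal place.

Each cell contributes population-share × respondent value:
  urban, mail: (10,000/50,000) × 7.4 = 1.48
  urban, mobile: (11,500/50,000) × 42.3 = 9.729
  rural, mail: (6,000/50,000) × 55 = 6.6
  rural, mobile: (22,500/50,000) × 15.8 = 7.11
Post-stratified estimate = 24.919 → 24.9%.

24.9%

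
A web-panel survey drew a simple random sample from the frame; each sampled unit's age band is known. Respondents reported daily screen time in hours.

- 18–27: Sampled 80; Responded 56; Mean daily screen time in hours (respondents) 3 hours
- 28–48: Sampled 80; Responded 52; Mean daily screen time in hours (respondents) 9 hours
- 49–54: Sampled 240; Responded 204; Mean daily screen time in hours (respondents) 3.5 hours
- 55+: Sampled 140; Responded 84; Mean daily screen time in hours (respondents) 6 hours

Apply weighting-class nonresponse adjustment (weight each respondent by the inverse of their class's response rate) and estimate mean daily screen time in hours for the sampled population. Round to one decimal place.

Class response rates: 18–27 56/80 = 70%, 28–48 52/80 = 65%, 49–54 204/240 = 85%, 55+ 84/140 = 60%.
Weighting each respondent by the inverse class response rate inflates each class back to its sampled size, so the class weight is n_sampled:
  18–27: 80 × 3 = 240
  28–48: 80 × 9 = 720
  49–54: 240 × 3.5 = 840
  55+: 140 × 6 = 840
Adjusted estimate = 2640 / 540 = 4.88889 → 4.9.

4.9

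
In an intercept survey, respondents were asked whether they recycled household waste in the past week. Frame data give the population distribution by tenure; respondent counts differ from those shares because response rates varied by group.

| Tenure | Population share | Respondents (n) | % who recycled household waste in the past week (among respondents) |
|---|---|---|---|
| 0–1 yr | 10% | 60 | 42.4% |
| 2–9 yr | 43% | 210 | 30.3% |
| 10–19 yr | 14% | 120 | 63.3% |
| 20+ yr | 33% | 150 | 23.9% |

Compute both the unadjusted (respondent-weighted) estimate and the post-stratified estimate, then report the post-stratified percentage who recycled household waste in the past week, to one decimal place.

34.0%

Without adjustment, the pooled respondent share is:
  (60/540)×42.4 + (210/540)×30.3 + (120/540)×63.3 + (150/540)×23.9 = 37.2%
Reweighting by population tenure shares:
  0.1×42.4 + 0.43×30.3 + 0.14×63.3 + 0.33×23.9 = 34.018%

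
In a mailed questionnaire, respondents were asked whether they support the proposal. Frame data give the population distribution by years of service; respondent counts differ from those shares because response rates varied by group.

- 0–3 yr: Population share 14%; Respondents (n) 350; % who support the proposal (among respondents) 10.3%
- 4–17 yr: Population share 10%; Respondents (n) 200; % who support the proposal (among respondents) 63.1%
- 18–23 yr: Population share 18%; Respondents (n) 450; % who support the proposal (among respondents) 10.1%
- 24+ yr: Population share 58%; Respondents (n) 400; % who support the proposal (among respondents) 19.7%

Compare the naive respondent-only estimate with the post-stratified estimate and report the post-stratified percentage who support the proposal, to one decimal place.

21.0%

Unadjusted (pooled respondent) estimate weights by respondent counts:
  (350/1400)×10.3 + (200/1400)×63.1 + (450/1400)×10.1 + (400/1400)×19.7 = 20.4643%
Post-stratified estimate weights by population shares:
  0.14×10.3 + 0.1×63.1 + 0.18×10.1 + 0.58×19.7 = 20.996%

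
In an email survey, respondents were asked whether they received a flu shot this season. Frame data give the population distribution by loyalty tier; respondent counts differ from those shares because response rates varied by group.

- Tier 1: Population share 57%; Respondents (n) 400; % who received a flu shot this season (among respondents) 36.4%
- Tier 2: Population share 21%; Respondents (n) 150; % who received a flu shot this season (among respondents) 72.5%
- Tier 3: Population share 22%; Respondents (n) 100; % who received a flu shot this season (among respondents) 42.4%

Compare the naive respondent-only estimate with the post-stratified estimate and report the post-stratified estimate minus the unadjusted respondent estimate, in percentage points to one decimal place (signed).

-0.4 percentage points

Unadjusted (pooled respondent) estimate weights by respondent counts:
  (400/650)×36.4 + (150/650)×72.5 + (100/650)×42.4 = 45.6538%
Post-stratifying to population shares instead:
  0.57×36.4 + 0.21×72.5 + 0.22×42.4 = 45.301%
Difference = 45.301 − 45.6538 = -0.3528 pp.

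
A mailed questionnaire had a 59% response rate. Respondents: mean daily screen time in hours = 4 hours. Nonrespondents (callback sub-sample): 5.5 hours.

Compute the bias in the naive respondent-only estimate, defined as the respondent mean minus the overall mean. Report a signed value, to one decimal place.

-0.6

Nonresponse fraction = 1 − 0.59 = 0.41.
Bias = (nonresponse fraction) × (respondent mean − nonrespondent mean)
     = 0.41 × (4 − 5.5) = 0.41 × -1.5 = -0.615.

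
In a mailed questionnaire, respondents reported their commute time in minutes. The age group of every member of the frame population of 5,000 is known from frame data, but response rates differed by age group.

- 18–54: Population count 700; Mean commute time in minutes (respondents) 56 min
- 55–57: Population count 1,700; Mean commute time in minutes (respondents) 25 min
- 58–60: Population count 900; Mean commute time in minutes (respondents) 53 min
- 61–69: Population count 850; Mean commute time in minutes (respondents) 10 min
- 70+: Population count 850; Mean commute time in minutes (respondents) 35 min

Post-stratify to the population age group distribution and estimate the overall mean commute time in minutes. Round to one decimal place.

33.5

Post-stratification weights by population share, not respondent share:
  18–54: (700/5,000) × 56 = 7.84
  55–57: (1,700/5,000) × 25 = 8.5
  58–60: (900/5,000) × 53 = 9.54
  61–69: (850/5,000) × 10 = 1.7
  70+: (850/5,000) × 35 = 5.95
Post-stratified estimate = 33.53 → 33.5.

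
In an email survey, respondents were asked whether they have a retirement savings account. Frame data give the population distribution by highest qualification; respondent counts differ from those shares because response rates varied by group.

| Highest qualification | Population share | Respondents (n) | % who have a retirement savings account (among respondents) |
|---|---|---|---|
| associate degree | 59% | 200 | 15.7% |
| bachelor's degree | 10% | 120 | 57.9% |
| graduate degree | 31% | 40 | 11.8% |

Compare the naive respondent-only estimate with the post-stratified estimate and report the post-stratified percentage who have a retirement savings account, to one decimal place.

Without adjustment, the pooled respondent share is:
  (200/360)×15.7 + (120/360)×57.9 + (40/360)×11.8 = 29.3333%
Reweighting by population highest qualification shares:
  0.59×15.7 + 0.1×57.9 + 0.31×11.8 = 18.711%

18.7%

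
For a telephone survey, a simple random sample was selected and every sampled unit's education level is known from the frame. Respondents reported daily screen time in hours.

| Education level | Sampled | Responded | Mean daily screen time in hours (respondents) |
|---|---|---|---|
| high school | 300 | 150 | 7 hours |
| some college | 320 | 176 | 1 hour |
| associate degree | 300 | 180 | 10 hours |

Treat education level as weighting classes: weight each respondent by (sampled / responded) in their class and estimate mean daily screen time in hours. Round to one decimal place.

Response rates by class: high school 150/300 = 50%, some college 176/320 = 55%, associate degree 180/300 = 60%.
Each respondent's weight = sampled/responded in their class; summing within a class gives n_sampled, so:
  high school: 300 × 7 = 2100
  some college: 320 × 1 = 320
  associate degree: 300 × 10 = 3000
Adjusted estimate = 5420 / 920 = 5.8913 → 5.9.

5.9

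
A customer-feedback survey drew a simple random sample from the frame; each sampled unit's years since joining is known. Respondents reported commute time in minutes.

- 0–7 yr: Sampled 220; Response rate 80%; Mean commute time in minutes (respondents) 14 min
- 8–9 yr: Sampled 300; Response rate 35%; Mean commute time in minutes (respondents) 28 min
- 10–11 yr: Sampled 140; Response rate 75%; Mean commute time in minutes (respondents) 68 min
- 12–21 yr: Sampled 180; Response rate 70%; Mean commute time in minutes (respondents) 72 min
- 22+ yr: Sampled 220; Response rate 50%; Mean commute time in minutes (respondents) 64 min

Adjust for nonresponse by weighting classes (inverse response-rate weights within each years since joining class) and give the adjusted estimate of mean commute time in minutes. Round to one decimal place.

45.3

Weighting each respondent by the inverse class response rate inflates each class back to its sampled size, so the class weight is n_sampled:
  0–7 yr: 220 × 14 = 3080
  8–9 yr: 300 × 28 = 8400
  10–11 yr: 140 × 68 = 9520
  12–21 yr: 180 × 72 = 12,960
  22+ yr: 220 × 64 = 14,080
Adjusted estimate = 48,040 / 1,060 = 45.3208 → 45.3.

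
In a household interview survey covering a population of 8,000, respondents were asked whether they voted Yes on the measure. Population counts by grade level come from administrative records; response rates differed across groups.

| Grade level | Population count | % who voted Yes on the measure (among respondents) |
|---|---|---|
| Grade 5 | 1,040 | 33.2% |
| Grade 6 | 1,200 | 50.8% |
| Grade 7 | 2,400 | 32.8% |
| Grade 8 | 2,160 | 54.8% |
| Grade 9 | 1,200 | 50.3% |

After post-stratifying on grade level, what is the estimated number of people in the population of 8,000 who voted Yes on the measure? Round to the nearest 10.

Estimated count per cell = population count × respondent percentage:
  Grade 5: 1,040 × 33.2% = 345.28
  Grade 6: 1,200 × 50.8% = 609.6
  Grade 7: 2,400 × 32.8% = 787.2
  Grade 8: 2,160 × 54.8% = 1183.68
  Grade 9: 1,200 × 50.3% = 603.6
Estimated total = 3529.36 → 3,530.

3,530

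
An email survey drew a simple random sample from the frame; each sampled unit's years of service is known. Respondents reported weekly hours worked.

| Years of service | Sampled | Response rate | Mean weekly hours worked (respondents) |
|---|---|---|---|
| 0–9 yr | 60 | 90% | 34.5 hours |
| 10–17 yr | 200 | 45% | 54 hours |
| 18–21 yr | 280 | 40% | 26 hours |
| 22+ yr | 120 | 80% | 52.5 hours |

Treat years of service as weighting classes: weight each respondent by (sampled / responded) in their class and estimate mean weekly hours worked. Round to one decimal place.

Weighting each respondent by the inverse class response rate inflates each class back to its sampled size, so the class weight is n_sampled:
  0–9 yr: 60 × 34.5 = 2070
  10–17 yr: 200 × 54 = 10,800
  18–21 yr: 280 × 26 = 7280
  22+ yr: 120 × 52.5 = 6300
Adjusted estimate = 26,450 / 660 = 40.0758 → 40.1.

40.1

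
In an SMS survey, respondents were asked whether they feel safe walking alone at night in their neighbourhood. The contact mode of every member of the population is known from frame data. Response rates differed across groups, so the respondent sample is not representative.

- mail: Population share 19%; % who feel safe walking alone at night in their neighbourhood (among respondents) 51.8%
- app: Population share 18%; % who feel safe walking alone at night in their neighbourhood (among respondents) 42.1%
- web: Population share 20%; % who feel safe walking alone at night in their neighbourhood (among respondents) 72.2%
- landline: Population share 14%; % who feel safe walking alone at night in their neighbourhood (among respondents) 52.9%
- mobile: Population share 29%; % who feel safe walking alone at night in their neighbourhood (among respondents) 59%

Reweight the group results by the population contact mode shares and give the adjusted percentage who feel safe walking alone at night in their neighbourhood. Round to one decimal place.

Each cell contributes population-share × respondent value:
  mail: 0.19 × 51.8 = 9.842
  app: 0.18 × 42.1 = 7.578
  web: 0.2 × 72.2 = 14.44
  landline: 0.14 × 52.9 = 7.406
  mobile: 0.29 × 59 = 17.11
Post-stratified estimate = 56.376 → 56.4%.

56.4%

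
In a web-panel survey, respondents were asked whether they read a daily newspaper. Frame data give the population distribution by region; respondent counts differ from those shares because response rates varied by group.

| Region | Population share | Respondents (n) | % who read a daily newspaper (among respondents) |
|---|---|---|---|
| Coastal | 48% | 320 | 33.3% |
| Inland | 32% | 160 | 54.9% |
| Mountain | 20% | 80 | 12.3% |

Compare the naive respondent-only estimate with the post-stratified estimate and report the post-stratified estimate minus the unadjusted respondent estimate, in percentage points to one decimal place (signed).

-0.5 percentage points

Unadjusted (pooled respondent) estimate weights by respondent counts:
  (320/560)×33.3 + (160/560)×54.9 + (80/560)×12.3 = 36.4714%
Reweighting by population region shares:
  0.48×33.3 + 0.32×54.9 + 0.2×12.3 = 36.012%
Difference = 36.012 − 36.4714 = -0.4594 pp.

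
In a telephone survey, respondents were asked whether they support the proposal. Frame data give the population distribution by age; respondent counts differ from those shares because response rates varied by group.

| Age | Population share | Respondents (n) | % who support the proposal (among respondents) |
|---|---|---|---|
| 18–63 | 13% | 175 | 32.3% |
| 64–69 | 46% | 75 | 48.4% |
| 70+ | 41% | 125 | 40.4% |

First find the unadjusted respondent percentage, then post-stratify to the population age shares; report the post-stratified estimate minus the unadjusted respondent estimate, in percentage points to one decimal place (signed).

+4.8 percentage points

Naive respondent-only estimate (weights = respondent counts):
  (175/375)×32.3 + (75/375)×48.4 + (125/375)×40.4 = 38.22%
Post-stratifying to population shares instead:
  0.13×32.3 + 0.46×48.4 + 0.41×40.4 = 43.027%
Difference = 43.027 − 38.22 = 4.807 pp.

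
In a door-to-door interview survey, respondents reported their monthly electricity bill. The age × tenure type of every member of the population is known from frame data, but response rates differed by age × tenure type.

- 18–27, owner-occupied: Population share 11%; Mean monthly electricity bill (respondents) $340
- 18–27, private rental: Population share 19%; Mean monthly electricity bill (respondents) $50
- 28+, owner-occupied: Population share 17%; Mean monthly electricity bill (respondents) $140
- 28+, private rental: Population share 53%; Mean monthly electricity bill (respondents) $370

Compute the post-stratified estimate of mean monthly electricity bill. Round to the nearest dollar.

$267

Each cell contributes population-share × respondent value:
  18–27, owner-occupied: 0.11 × 340 = 37.4
  18–27, private rental: 0.19 × 50 = 9.5
  28+, owner-occupied: 0.17 × 140 = 23.8
  28+, private rental: 0.53 × 370 = 196.1
Post-stratified estimate = 266.8 → $267.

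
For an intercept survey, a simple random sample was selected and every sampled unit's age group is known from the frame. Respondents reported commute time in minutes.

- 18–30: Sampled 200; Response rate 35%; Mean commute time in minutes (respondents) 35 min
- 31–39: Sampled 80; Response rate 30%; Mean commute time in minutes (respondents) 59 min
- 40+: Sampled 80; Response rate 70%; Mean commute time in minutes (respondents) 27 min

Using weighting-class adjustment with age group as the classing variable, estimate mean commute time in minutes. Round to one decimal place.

38.6

Weighting each respondent by the inverse class response rate inflates each class back to its sampled size, so the class weight is n_sampled:
  18–30: 200 × 35 = 7000
  31–39: 80 × 59 = 4720
  40+: 80 × 27 = 2160
Adjusted estimate = 13,880 / 360 = 38.5556 → 38.6.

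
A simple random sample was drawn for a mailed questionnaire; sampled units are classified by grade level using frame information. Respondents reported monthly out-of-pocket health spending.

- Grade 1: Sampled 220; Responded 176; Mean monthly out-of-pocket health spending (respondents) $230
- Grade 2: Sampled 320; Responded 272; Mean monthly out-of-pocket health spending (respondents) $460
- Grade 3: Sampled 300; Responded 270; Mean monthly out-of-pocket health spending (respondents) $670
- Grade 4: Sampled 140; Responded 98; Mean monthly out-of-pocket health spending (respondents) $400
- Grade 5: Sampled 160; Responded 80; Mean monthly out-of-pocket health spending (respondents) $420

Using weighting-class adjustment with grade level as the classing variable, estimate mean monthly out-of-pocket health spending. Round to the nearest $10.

Class response rates: Grade 1 176/220 = 80%, Grade 2 272/320 = 85%, Grade 3 270/300 = 90%, Grade 4 98/140 = 70%, Grade 5 80/160 = 50%.
With weight = n_sampled/n_responded per class, the weighted class total is n_sampled:
  Grade 1: 220 × 230 = 50,600
  Grade 2: 320 × 460 = 147,200
  Grade 3: 300 × 670 = 201,000
  Grade 4: 140 × 400 = 56,000
  Grade 5: 160 × 420 = 67,200
Adjusted estimate = 522,000 / 1,140 = 457.895 → $460.

$460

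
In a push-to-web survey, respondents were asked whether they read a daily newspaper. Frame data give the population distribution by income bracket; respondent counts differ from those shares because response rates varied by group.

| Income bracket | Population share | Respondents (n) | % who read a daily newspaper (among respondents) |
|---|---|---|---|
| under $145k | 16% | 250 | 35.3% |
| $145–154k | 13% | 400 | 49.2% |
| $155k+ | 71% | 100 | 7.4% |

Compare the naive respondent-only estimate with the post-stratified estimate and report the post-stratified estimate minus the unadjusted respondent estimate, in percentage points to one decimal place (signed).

Unadjusted (pooled respondent) estimate weights by respondent counts:
  (250/750)×35.3 + (400/750)×49.2 + (100/750)×7.4 = 38.9933%
Reweighting by population income bracket shares:
  0.16×35.3 + 0.13×49.2 + 0.71×7.4 = 17.298%
Difference = 17.298 − 38.9933 = -21.6953 pp.

-21.7 percentage points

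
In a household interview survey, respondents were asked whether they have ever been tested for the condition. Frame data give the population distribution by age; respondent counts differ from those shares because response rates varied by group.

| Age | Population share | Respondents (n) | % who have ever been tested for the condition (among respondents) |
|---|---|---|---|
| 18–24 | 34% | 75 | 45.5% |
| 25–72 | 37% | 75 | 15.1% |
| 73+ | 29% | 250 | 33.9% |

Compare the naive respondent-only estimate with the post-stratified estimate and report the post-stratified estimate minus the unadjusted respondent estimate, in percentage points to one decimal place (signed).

-1.7 percentage points

Unadjusted (pooled respondent) estimate weights by respondent counts:
  (75/400)×45.5 + (75/400)×15.1 + (250/400)×33.9 = 32.55%
Post-stratified estimate weights by population shares:
  0.34×45.5 + 0.37×15.1 + 0.29×33.9 = 30.888%
Difference = 30.888 − 32.55 = -1.662 pp.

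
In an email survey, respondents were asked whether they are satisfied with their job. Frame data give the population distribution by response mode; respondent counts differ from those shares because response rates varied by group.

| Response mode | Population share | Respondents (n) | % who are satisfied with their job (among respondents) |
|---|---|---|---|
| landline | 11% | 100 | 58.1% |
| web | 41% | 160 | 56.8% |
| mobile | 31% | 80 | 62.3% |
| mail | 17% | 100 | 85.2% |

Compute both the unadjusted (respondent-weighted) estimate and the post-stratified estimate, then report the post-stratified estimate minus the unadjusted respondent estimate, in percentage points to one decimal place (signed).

Unadjusted (pooled respondent) estimate weights by respondent counts:
  (100/440)×58.1 + (160/440)×56.8 + (80/440)×62.3 + (100/440)×85.2 = 64.55%
Post-stratifying to population shares instead:
  0.11×58.1 + 0.41×56.8 + 0.31×62.3 + 0.17×85.2 = 63.476%
Difference = 63.476 − 64.55 = -1.074 pp.

-1.1 percentage points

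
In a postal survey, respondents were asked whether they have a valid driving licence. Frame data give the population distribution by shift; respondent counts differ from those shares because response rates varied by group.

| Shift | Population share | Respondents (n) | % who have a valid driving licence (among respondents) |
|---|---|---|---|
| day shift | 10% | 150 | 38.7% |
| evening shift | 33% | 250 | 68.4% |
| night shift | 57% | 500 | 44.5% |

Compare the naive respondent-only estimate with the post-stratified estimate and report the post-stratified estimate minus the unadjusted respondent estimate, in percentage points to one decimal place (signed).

+1.6 percentage points

Unadjusted (pooled respondent) estimate weights by respondent counts:
  (150/900)×38.7 + (250/900)×68.4 + (500/900)×44.5 = 50.1722%
Post-stratifying to population shares instead:
  0.1×38.7 + 0.33×68.4 + 0.57×44.5 = 51.807%
Difference = 51.807 − 50.1722 = 1.6348 pp.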